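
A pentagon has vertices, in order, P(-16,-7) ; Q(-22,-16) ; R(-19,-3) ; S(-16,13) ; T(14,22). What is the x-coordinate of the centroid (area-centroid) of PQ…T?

Apply the surveyor's formula. First the cross-terms c_i = x_i·y_{i+1} − x_{i+1}·y_i:
  102, -238, -295, -534, 254  ⇒  2A = -711, A = -355.5.
Then Σ (x_i + x_{i+1})·c_i = 16767, so x̄ = 16767 / (6·(-355.5)) = -621/79.

-621/79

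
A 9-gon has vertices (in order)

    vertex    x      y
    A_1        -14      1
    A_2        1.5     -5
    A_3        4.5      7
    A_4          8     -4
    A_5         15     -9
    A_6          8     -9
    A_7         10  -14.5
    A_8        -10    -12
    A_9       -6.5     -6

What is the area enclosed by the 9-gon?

Apply the shoelace (surveyor's) formula: 2A = Σ (x_i·y_{i+1} − x_{i+1}·y_i), indices taken mod 9.
A_1→A_2: (-14)(-5) − (1.5)(1) = 68.5
A_2→A_3: (1.5)(7) − (4.5)(-5) = 33
A_3→A_4: (4.5)(-4) − (8)(7) = -74
A_4→A_5: (8)(-9) − (15)(-4) = -12
A_5→A_6: (15)(-9) − (8)(-9) = -63
A_6→A_7: (8)(-14.5) − (10)(-9) = -26
A_7→A_8: (10)(-12) − (-10)(-14.5) = -265
A_8→A_9: (-10)(-6) − (-6.5)(-12) = -18
A_9→A_1: (-6.5)(1) − (-14)(-6) = -90.5
Σ = -447
Area = |Σ|/2 = 223.5.

223.5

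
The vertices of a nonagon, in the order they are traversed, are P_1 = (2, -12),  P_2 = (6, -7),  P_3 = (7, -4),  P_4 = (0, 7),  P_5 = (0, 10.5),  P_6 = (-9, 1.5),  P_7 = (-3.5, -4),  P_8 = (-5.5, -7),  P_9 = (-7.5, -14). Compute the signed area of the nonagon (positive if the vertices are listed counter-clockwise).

206.375

Apply Gauss's area formula: 2A = Σ (x_i·y_{i+1} − x_{i+1}·y_i), indices taken mod 9.
Σ = (58) + (25) + (49) + (0) + (94.5) + (41.25) + (2.5) + (24.5) + (118) = 412.75
Signed area = Σ/2 = 206.375 (positive ⇒ counter-clockwise traversal).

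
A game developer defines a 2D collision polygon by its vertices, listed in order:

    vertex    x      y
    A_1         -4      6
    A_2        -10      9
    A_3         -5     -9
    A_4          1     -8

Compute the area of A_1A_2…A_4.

Σ = (24) + (135) + (49) + (-26) = 182
Area = |Σ|/2 = 91.

91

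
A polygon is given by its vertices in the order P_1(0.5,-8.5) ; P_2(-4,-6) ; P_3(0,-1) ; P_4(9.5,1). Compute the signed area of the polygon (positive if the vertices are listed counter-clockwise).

-52.375

Apply the surveyor's formula: 2A = Σ (x_i·y_{i+1} − x_{i+1}·y_i), indices taken mod 4.
Cross-terms: -37, 4, 9.5, -81.25  ⇒  Σ = -104.75
Signed area = Σ/2 = -52.375 (negative ⇒ clockwise traversal).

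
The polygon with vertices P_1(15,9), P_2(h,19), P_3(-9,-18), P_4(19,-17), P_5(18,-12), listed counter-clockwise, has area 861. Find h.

Write out the shoelace sum; only the two edges meeting at P_2 involve h:
2·Area = [(15·19 − h·9) + (h·(-18) − (-9)·19)] + 915
       = -27·h + 1371 = 1722
⇒ h = -13.

-13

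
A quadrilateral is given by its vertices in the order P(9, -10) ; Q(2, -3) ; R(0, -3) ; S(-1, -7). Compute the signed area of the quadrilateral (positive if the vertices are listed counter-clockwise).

28.5

Apply the surveyor's formula: 2A = Σ (x_i·y_{i+1} − x_{i+1}·y_i), indices taken mod 4.
Cross-terms: -7, -6, -3, 73  ⇒  Σ = 57
Signed area = Σ/2 = 28.5 (positive ⇒ counter-clockwise traversal).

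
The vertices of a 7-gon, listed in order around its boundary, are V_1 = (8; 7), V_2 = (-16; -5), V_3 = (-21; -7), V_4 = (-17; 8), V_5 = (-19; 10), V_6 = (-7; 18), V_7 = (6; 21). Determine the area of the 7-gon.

439.5

Apply the shoelace formula: 2A = Σ (x_i·y_{i+1} − x_{i+1}·y_i), indices taken mod 7.
Σ = (72) + (7) + (-287) + (-18) + (-272) + (-255) + (-126) = -879
Area = |Σ|/2 = 439.5.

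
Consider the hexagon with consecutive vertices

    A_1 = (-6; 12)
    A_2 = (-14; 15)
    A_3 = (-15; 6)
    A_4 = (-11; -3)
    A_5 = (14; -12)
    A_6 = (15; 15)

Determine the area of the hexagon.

582

Apply Gauss's area formula: 2A = Σ (x_i·y_{i+1} − x_{i+1}·y_i), indices taken mod 6.
Σ = (78) + (141) + (111) + (174) + (390) + (270) = 1164
Area = |Σ|/2 = 582.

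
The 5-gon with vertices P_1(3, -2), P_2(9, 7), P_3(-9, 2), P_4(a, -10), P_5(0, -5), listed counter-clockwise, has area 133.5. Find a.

The doubled signed area Σ (x_i y_{i+1} − x_{i+1} y_i) is linear in a.
With a=0 it equals 225; the coefficient of a is -7 (from the two edges through P_4).
So -7·a + 225 = 2·133.5 = 267 ⇒ a = -6.

-6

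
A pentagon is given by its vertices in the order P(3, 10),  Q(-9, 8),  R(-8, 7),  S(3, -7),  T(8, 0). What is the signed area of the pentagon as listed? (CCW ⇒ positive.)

Σ = (114) + (1) + (35) + (56) + (80) = 286
Signed area = Σ/2 = 143 (positive ⇒ counter-clockwise traversal).

143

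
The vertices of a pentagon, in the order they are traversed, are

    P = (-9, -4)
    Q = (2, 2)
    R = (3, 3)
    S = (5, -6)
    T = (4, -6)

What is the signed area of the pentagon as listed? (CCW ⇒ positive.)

Apply the surveyor's formula: 2A = Σ (x_i·y_{i+1} − x_{i+1}·y_i), indices taken mod 5.
Σ = (-10) + (0) + (-33) + (-6) + (-70) = -119
Signed area = Σ/2 = -59.5 (negative ⇒ clockwise traversal).

-59.5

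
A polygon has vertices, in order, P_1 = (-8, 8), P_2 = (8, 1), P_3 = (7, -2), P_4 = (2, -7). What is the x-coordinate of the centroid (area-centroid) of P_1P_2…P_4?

17/18

Apply the shoelace formula. First the cross-terms c_i = x_i·y_{i+1} − x_{i+1}·y_i:
  -72, -23, -45, -40  ⇒  2A = -180, A = -90.
Then Σ (x_i + x_{i+1})·c_i = -510, so x̄ = -510 / (6·(-90)) = 17/18.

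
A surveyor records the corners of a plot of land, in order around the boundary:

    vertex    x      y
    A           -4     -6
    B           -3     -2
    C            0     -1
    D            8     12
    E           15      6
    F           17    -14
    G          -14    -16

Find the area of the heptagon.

A→B: (-4)(-2) − (-3)(-6) = -10
B→C: (-3)(-1) − (0)(-2) = 3
C→D: (0)(12) − (8)(-1) = 8
D→E: (8)(6) − (15)(12) = -132
E→F: (15)(-14) − (17)(6) = -312
F→G: (17)(-16) − (-14)(-14) = -468
G→A: (-14)(-6) − (-4)(-16) = 20
Σ = -891
Area = |Σ|/2 = 445.5.

445.5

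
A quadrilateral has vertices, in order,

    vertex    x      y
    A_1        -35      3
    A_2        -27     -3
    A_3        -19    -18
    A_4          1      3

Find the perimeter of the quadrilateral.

92

|A_1A_2| = √((8)² + (-6)²) = √100 = 10
|A_2A_3| = √((8)² + (-15)²) = √289 = 17
|A_3A_4| = √((20)² + (21)²) = √841 = 29
|A_4A_1| = √((-36)² + (0)²) = √1296 = 36
Perimeter = 10 + 17 + 29 + 36 = 92.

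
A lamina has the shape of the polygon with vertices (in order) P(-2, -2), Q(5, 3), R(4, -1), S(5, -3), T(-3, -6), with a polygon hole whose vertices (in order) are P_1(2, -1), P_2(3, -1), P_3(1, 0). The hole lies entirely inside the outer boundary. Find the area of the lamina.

Outer boundary:
P→Q: (-2)(3) − (5)(-2) = 4
Q→R: (5)(-1) − (4)(3) = -17
R→S: (4)(-3) − (5)(-1) = -7
S→T: (5)(-6) − (-3)(-3) = -39
T→P: (-3)(-2) − (-2)(-6) = -6
Σ = -65
Area = |Σ|/2 = 32.5.
Hole:
Σ = (1) + (1) + (-1) = 1
Area = |Σ|/2 = 0.5.
Net area = 32.5 − 0.5 = 32.

32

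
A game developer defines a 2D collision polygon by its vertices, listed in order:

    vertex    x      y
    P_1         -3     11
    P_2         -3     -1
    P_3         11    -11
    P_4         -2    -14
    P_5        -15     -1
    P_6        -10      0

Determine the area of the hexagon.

212

P_1→P_2: (-3)(-1) − (-3)(11) = 36
P_2→P_3: (-3)(-11) − (11)(-1) = 44
P_3→P_4: (11)(-14) − (-2)(-11) = -176
P_4→P_5: (-2)(-1) − (-15)(-14) = -208
P_5→P_6: (-15)(0) − (-10)(-1) = -10
P_6→P_1: (-10)(11) − (-3)(0) = -110
Σ = -424
Area = |Σ|/2 = 212.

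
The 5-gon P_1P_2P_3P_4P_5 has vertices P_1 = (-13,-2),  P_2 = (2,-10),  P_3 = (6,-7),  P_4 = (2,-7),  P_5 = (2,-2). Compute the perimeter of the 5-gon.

46

|P_1P_2| = √((15)² + (-8)²) = √289 = 17
|P_2P_3| = √((4)² + (3)²) = √25 = 5
|P_3P_4| = √((-4)² + (0)²) = √16 = 4
|P_4P_5| = √((0)² + (5)²) = √25 = 5
|P_5P_1| = √((-15)² + (0)²) = √225 = 15
Perimeter = 17 + 5 + 4 + 5 + 15 = 46.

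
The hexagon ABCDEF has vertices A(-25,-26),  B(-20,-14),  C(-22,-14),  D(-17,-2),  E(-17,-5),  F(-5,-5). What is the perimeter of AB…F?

72

|AB| = √((5)² + (12)²) = √169 = 13
|BC| = √((-2)² + (0)²) = √4 = 2
|CD| = √((5)² + (12)²) = √169 = 13
|DE| = √((0)² + (-3)²) = √9 = 3
|EF| = √((12)² + (0)²) = √144 = 12
|FA| = √((-20)² + (-21)²) = √841 = 29
Perimeter = 13 + 2 + 13 + 3 + 12 + 29 = 72.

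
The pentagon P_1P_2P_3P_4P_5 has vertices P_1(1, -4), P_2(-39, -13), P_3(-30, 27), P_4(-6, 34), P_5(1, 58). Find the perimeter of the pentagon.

|P_1P_2| = √((-40)² + (-9)²) = √1681 = 41
|P_2P_3| = √((9)² + (40)²) = √1681 = 41
|P_3P_4| = √((24)² + (7)²) = √625 = 25
|P_4P_5| = √((7)² + (24)²) = √625 = 25
|P_5P_1| = √((0)² + (-62)²) = √3844 = 62
Perimeter = 41 + 41 + 25 + 25 + 62 = 194.

194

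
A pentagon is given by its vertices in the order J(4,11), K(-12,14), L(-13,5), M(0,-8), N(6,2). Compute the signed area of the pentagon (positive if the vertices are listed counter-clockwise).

Σ = (188) + (122) + (104) + (48) + (58) = 520
Signed area = Σ/2 = 260 (positive ⇒ counter-clockwise traversal).

260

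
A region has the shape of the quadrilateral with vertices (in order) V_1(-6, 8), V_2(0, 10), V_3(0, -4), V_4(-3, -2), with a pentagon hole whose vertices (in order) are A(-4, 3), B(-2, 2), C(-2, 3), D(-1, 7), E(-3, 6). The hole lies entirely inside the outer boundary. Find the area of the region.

46.5

Outer boundary:
Apply the shoelace (surveyor's) formula: 2A = Σ (x_i·y_{i+1} − x_{i+1}·y_i), indices taken mod 4.
Σ = (-60) + (0) + (-12) + (-36) = -108
Area = |Σ|/2 = 54.
Hole:
Apply the shoelace formula: 2A = Σ (x_i·y_{i+1} − x_{i+1}·y_i), indices taken mod 5.
Σ = (-2) + (-2) + (-11) + (15) + (15) = 15
Area = |Σ|/2 = 7.5.
Net area = 54 − 7.5 = 46.5.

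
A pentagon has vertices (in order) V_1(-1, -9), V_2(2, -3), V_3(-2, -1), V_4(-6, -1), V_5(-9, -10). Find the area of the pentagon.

65.5

Apply the shoelace (surveyor's) formula: 2A = Σ (x_i·y_{i+1} − x_{i+1}·y_i), indices taken mod 5.
Σ = (21) + (-8) + (-4) + (51) + (71) = 131
Area = |Σ|/2 = 65.5.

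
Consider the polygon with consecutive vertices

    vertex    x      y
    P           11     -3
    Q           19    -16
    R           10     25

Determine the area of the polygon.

105.5

Apply the shoelace formula: 2A = Σ (x_i·y_{i+1} − x_{i+1}·y_i), indices taken mod 3.
Σ = (-119) + (635) + (-305) = 211
Area = |Σ|/2 = 105.5.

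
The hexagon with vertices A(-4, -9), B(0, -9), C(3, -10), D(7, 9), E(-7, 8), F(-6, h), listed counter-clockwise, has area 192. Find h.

-1

The doubled signed area Σ (x_i y_{i+1} − x_{i+1} y_i) is linear in h.
With h=0 it equals 381; the coefficient of h is -3 (from the two edges through F).
So -3·h + 381 = 2·192 = 384 ⇒ h = -1.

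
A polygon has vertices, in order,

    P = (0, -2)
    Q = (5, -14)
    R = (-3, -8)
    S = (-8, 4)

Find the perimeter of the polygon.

|PQ| = √((5)² + (-12)²) = √169 = 13
|QR| = √((-8)² + (6)²) = √100 = 10
|RS| = √((-5)² + (12)²) = √169 = 13
|SP| = √((8)² + (-6)²) = √100 = 10
Perimeter = 13 + 10 + 13 + 10 = 46.

46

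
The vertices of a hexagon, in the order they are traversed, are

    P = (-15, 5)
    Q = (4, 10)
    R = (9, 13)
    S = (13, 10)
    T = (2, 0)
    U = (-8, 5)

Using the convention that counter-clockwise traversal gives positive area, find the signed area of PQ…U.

Apply Gauss's area formula: 2A = Σ (x_i·y_{i+1} − x_{i+1}·y_i), indices taken mod 6.
Σ = (-170) + (-38) + (-79) + (-20) + (10) + (35) = -262
Signed area = Σ/2 = -131 (negative ⇒ clockwise traversal).

-131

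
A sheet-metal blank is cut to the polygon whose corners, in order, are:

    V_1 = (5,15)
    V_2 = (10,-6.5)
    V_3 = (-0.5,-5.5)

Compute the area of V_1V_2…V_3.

110.375

V_1→V_2: (5)(-6.5) − (10)(15) = -182.5
V_2→V_3: (10)(-5.5) − (-0.5)(-6.5) = -58.25
V_3→V_1: (-0.5)(15) − (5)(-5.5) = 20
Σ = -220.75
Area = |Σ|/2 = 110.375.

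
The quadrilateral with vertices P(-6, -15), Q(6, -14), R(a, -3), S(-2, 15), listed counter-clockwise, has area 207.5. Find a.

5

Write out the shoelace sum; only the two edges meeting at R involve a:
2·Area = [(6·(-3) − a·(-14)) + (a·15 − (-2)·(-3))] + 294
       = 29·a + 270 = 415
⇒ a = 5.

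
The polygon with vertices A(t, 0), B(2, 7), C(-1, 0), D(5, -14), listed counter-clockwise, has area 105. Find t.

9

The doubled signed area Σ (x_i y_{i+1} − x_{i+1} y_i) is linear in t.
With t=0 it equals 21; the coefficient of t is 21 (from the two edges through A).
So 21·t + 21 = 2·105 = 210 ⇒ t = 9.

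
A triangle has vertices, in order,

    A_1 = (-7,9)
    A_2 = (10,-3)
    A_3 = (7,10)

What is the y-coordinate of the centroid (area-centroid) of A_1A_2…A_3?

16/3

Apply Gauss's area formula. First the cross-terms c_i = x_i·y_{i+1} − x_{i+1}·y_i:
  -69, 121, 133  ⇒  2A = 185, A = 92.5.
Then Σ (y_i + y_{i+1})·c_i = 2960, so ȳ = 2960 / (6·92.5) = 16/3.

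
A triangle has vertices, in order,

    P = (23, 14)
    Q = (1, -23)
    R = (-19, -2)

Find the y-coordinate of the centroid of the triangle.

Apply Gauss's area formula. First the cross-terms c_i = x_i·y_{i+1} − x_{i+1}·y_i:
  -543, -439, -220  ⇒  2A = -1202, A = -601.
Then Σ (y_i + y_{i+1})·c_i = 13222, so ȳ = 13222 / (6·(-601)) = -11/3.

-11/3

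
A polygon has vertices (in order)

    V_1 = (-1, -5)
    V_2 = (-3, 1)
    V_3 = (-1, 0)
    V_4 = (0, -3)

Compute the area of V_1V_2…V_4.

7.5

Σ = (-16) + (1) + (3) + (-3) = -15
Area = |Σ|/2 = 7.5.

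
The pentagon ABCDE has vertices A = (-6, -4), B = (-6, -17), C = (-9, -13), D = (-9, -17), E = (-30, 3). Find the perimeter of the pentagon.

|AB| = √((0)² + (-13)²) = √169 = 13
|BC| = √((-3)² + (4)²) = √25 = 5
|CD| = √((0)² + (-4)²) = √16 = 4
|DE| = √((-21)² + (20)²) = √841 = 29
|EA| = √((24)² + (-7)²) = √625 = 25
Perimeter = 13 + 5 + 4 + 29 + 25 = 76.

76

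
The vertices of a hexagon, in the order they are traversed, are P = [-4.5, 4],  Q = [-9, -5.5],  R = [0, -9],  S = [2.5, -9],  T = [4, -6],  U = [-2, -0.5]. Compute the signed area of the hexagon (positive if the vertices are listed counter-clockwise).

P→Q: (-4.5)(-5.5) − (-9)(4) = 60.75
Q→R: (-9)(-9) − (0)(-5.5) = 81
R→S: (0)(-9) − (2.5)(-9) = 22.5
S→T: (2.5)(-6) − (4)(-9) = 21
T→U: (4)(-0.5) − (-2)(-6) = -14
U→P: (-2)(4) − (-4.5)(-0.5) = -10.25
Σ = 161
Signed area = Σ/2 = 80.5 (positive ⇒ counter-clockwise traversal).

80.5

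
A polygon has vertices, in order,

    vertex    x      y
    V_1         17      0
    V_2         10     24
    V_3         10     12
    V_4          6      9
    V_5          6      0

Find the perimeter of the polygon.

|V_1V_2| = √((-7)² + (24)²) = √625 = 25
|V_2V_3| = √((0)² + (-12)²) = √144 = 12
|V_3V_4| = √((-4)² + (-3)²) = √25 = 5
|V_4V_5| = √((0)² + (-9)²) = √81 = 9
|V_5V_1| = √((11)² + (0)²) = √121 = 11
Perimeter = 25 + 12 + 5 + 9 + 11 = 62.

62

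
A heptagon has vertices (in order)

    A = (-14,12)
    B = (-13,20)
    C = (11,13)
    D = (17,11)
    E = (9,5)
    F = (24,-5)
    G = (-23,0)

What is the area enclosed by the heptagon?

Apply the surveyor's formula: 2A = Σ (x_i·y_{i+1} − x_{i+1}·y_i), indices taken mod 7.
Cross-terms: -124, -389, -100, -14, -165, -115, -276  ⇒  Σ = -1183
Area = |Σ|/2 = 591.5.

591.5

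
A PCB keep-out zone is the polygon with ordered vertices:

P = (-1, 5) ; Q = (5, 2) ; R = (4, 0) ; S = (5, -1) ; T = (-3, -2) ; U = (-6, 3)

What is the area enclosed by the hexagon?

Apply the surveyor's formula: 2A = Σ (x_i·y_{i+1} − x_{i+1}·y_i), indices taken mod 6.
P→Q: (-1)(2) − (5)(5) = -27
Q→R: (5)(0) − (4)(2) = -8
R→S: (4)(-1) − (5)(0) = -4
S→T: (5)(-2) − (-3)(-1) = -13
T→U: (-3)(3) − (-6)(-2) = -21
U→P: (-6)(5) − (-1)(3) = -27
Σ = -100
Area = |Σ|/2 = 50.

50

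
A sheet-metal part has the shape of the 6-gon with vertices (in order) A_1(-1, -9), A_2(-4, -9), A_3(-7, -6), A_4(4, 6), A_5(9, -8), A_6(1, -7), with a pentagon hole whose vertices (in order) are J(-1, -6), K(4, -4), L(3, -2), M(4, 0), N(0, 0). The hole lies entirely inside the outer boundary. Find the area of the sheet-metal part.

Outer boundary:
Apply the surveyor's formula: 2A = Σ (x_i·y_{i+1} − x_{i+1}·y_i), indices taken mod 6.
Σ = (-27) + (-39) + (-18) + (-86) + (-55) + (-16) = -241
Area = |Σ|/2 = 120.5.
Hole:
Apply the shoelace formula: 2A = Σ (x_i·y_{i+1} − x_{i+1}·y_i), indices taken mod 5.
Cross-terms: 28, 4, 8, 0, 0  ⇒  Σ = 40
Area = |Σ|/2 = 20.
Net area = 120.5 − 20 = 100.5.

100.5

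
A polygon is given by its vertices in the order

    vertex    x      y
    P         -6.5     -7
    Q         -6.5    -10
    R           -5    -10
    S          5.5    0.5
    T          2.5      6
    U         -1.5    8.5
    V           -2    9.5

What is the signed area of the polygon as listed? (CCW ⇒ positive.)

Cross-terms: 19.5, 15, 52.5, 31.75, 30.25, 2.75, 75.75  ⇒  Σ = 227.5
Signed area = Σ/2 = 113.75 (positive ⇒ counter-clockwise traversal).

113.75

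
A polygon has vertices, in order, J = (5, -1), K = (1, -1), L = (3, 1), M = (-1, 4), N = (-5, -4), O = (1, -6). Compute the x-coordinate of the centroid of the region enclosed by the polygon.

-22/75

Apply the surveyor's formula. First the cross-terms c_i = x_i·y_{i+1} − x_{i+1}·y_i:
  -4, 4, 13, 24, 34, 29  ⇒  2A = 100, A = 50.
Then Σ (x_i + x_{i+1})·c_i = -88, so x̄ = -88 / (6·50) = -22/75.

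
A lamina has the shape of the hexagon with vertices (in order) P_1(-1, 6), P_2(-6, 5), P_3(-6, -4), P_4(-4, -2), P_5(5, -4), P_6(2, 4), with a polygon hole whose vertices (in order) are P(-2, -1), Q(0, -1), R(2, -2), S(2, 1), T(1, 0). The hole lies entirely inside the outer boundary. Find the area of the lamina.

Outer boundary:
Apply the shoelace (surveyor's) formula: 2A = Σ (x_i·y_{i+1} − x_{i+1}·y_i), indices taken mod 6.
P_1→P_2: (-1)(5) − (-6)(6) = 31
P_2→P_3: (-6)(-4) − (-6)(5) = 54
P_3→P_4: (-6)(-2) − (-4)(-4) = -4
P_4→P_5: (-4)(-4) − (5)(-2) = 26
P_5→P_6: (5)(4) − (2)(-4) = 28
P_6→P_1: (2)(6) − (-1)(4) = 16
Σ = 151
Area = |Σ|/2 = 75.5.
Hole:
Apply the surveyor's formula: 2A = Σ (x_i·y_{i+1} − x_{i+1}·y_i), indices taken mod 5.
Σ = (2) + (2) + (6) + (-1) + (-1) = 8
Area = |Σ|/2 = 4.
Net area = 75.5 − 4 = 71.5.

71.5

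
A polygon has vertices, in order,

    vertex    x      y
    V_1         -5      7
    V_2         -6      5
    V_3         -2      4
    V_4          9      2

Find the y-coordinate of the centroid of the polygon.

55/12

Apply Gauss's area formula. First the cross-terms c_i = x_i·y_{i+1} − x_{i+1}·y_i:
  17, -14, -40, 73  ⇒  2A = 36, A = 18.
Then Σ (y_i + y_{i+1})·c_i = 495, so ȳ = 495 / (6·18) = 55/12.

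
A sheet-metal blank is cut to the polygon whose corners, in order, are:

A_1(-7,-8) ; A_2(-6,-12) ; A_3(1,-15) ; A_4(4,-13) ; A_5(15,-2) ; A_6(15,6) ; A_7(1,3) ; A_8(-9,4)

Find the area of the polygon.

331

Apply the surveyor's formula: 2A = Σ (x_i·y_{i+1} − x_{i+1}·y_i), indices taken mod 8.
A_1→A_2: (-7)(-12) − (-6)(-8) = 36
A_2→A_3: (-6)(-15) − (1)(-12) = 102
A_3→A_4: (1)(-13) − (4)(-15) = 47
A_4→A_5: (4)(-2) − (15)(-13) = 187
A_5→A_6: (15)(6) − (15)(-2) = 120
A_6→A_7: (15)(3) − (1)(6) = 39
A_7→A_8: (1)(4) − (-9)(3) = 31
A_8→A_1: (-9)(-8) − (-7)(4) = 100
Σ = 662
Area = |Σ|/2 = 331.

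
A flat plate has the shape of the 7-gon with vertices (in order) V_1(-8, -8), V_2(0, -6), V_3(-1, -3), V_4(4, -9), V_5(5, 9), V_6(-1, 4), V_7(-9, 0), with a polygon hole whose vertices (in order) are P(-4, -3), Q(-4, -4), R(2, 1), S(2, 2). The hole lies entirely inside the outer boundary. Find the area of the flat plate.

Outer boundary:
Cross-terms: 48, -6, 21, 81, 29, 36, 72  ⇒  Σ = 281
Area = |Σ|/2 = 140.5.
Hole:
Apply the surveyor's formula: 2A = Σ (x_i·y_{i+1} − x_{i+1}·y_i), indices taken mod 4.
Σ = (4) + (4) + (2) + (2) = 12
Area = |Σ|/2 = 6.
Net area = 140.5 − 6 = 134.5.

134.5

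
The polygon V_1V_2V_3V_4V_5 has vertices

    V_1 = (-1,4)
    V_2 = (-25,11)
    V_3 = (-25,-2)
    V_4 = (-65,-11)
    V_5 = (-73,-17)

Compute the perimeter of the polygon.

164

|V_1V_2| = √((-24)² + (7)²) = √625 = 25
|V_2V_3| = √((0)² + (-13)²) = √169 = 13
|V_3V_4| = √((-40)² + (-9)²) = √1681 = 41
|V_4V_5| = √((-8)² + (-6)²) = √100 = 10
|V_5V_1| = √((72)² + (21)²) = √5625 = 75
Perimeter = 25 + 13 + 41 + 10 + 75 = 164.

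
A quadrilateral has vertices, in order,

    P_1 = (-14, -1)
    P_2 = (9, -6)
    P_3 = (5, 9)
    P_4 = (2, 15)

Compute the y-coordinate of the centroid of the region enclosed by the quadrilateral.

566/201

Apply the shoelace formula. First the cross-terms c_i = x_i·y_{i+1} − x_{i+1}·y_i:
  93, 111, 57, 208  ⇒  2A = 469, A = 234.5.
Then Σ (y_i + y_{i+1})·c_i = 3962, so ȳ = 3962 / (6·234.5) = 566/201.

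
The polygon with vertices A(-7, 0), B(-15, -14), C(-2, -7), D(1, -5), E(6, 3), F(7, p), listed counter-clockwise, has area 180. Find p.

12

The doubled signed area Σ (x_i y_{i+1} − x_{i+1} y_i) is linear in p.
With p=0 it equals 204; the coefficient of p is 13 (from the two edges through F).
So 13·p + 204 = 2·180 = 360 ⇒ p = 12.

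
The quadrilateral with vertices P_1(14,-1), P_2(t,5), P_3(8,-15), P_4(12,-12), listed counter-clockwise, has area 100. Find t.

Write out the shoelace sum; only the two edges meeting at P_2 involve t:
2·Area = [(14·5 − t·(-1)) + (t·(-15) − 8·5)] + 240
       = -14·t + 270 = 200
⇒ t = 5.

5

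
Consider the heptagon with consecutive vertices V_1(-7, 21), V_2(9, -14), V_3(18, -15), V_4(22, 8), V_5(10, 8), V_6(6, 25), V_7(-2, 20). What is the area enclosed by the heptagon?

533

Apply Gauss's area formula: 2A = Σ (x_i·y_{i+1} − x_{i+1}·y_i), indices taken mod 7.
V_1→V_2: (-7)(-14) − (9)(21) = -91
V_2→V_3: (9)(-15) − (18)(-14) = 117
V_3→V_4: (18)(8) − (22)(-15) = 474
V_4→V_5: (22)(8) − (10)(8) = 96
V_5→V_6: (10)(25) − (6)(8) = 202
V_6→V_7: (6)(20) − (-2)(25) = 170
V_7→V_1: (-2)(21) − (-7)(20) = 98
Σ = 1066
Area = |Σ|/2 = 533.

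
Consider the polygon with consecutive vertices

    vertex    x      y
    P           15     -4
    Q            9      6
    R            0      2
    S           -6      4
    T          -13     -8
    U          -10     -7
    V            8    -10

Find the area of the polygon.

270.5

Apply the shoelace formula: 2A = Σ (x_i·y_{i+1} − x_{i+1}·y_i), indices taken mod 7.
Cross-terms: 126, 18, 12, 100, 11, 156, 118  ⇒  Σ = 541
Area = |Σ|/2 = 270.5.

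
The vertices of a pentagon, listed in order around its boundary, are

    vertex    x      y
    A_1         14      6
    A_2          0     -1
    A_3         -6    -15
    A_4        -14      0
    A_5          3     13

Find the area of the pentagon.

288

Apply the surveyor's formula: 2A = Σ (x_i·y_{i+1} − x_{i+1}·y_i), indices taken mod 5.
Σ = (-14) + (-6) + (-210) + (-182) + (-164) = -576
Area = |Σ|/2 = 288.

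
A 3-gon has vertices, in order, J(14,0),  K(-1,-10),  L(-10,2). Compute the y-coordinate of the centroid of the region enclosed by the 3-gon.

Apply the surveyor's formula. First the cross-terms c_i = x_i·y_{i+1} − x_{i+1}·y_i:
  -140, -102, -28  ⇒  2A = -270, A = -135.
Then Σ (y_i + y_{i+1})·c_i = 2160, so ȳ = 2160 / (6·(-135)) = -8/3.

-8/3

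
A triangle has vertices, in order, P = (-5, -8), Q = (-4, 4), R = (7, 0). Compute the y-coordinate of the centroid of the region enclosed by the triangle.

Apply the surveyor's formula. First the cross-terms c_i = x_i·y_{i+1} − x_{i+1}·y_i:
  -52, -28, -56  ⇒  2A = -136, A = -68.
Then Σ (y_i + y_{i+1})·c_i = 544, so ȳ = 544 / (6·(-68)) = -4/3.

-4/3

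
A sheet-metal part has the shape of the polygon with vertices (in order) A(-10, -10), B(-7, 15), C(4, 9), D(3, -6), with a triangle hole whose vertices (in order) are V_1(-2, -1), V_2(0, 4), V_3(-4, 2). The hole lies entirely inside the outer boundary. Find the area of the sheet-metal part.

234

Outer boundary:
Apply Gauss's area formula: 2A = Σ (x_i·y_{i+1} − x_{i+1}·y_i), indices taken mod 4.
Σ = (-220) + (-123) + (-51) + (-90) = -484
Area = |Σ|/2 = 242.
Hole:
V_1→V_2: (-2)(4) − (0)(-1) = -8
V_2→V_3: (0)(2) − (-4)(4) = 16
V_3→V_1: (-4)(-1) − (-2)(2) = 8
Σ = 16
Area = |Σ|/2 = 8.
Net area = 242 − 8 = 234.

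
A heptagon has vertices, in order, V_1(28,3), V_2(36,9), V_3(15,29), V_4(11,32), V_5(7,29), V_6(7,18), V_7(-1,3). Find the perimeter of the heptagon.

106

|V_1V_2| = √((8)² + (6)²) = √100 = 10
|V_2V_3| = √((-21)² + (20)²) = √841 = 29
|V_3V_4| = √((-4)² + (3)²) = √25 = 5
|V_4V_5| = √((-4)² + (-3)²) = √25 = 5
|V_5V_6| = √((0)² + (-11)²) = √121 = 11
|V_6V_7| = √((-8)² + (-15)²) = √289 = 17
|V_7V_1| = √((29)² + (0)²) = √841 = 29
Perimeter = 10 + 29 + 5 + 5 + 11 + 17 + 29 = 106.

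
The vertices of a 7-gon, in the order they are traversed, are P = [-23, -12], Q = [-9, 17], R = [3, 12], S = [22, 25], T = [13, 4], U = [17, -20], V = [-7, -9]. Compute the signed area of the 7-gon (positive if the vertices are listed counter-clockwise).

Apply the shoelace (surveyor's) formula: 2A = Σ (x_i·y_{i+1} − x_{i+1}·y_i), indices taken mod 7.
Σ = (-499) + (-159) + (-189) + (-237) + (-328) + (-293) + (-123) = -1828
Signed area = Σ/2 = -914 (negative ⇒ clockwise traversal).

-914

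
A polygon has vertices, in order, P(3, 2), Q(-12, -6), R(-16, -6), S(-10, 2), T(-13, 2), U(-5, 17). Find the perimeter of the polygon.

|PQ| = √((-15)² + (-8)²) = √289 = 17
|QR| = √((-4)² + (0)²) = √16 = 4
|RS| = √((6)² + (8)²) = √100 = 10
|ST| = √((-3)² + (0)²) = √9 = 3
|TU| = √((8)² + (15)²) = √289 = 17
|UP| = √((8)² + (-15)²) = √289 = 17
Perimeter = 17 + 4 + 10 + 3 + 17 + 17 = 68.

68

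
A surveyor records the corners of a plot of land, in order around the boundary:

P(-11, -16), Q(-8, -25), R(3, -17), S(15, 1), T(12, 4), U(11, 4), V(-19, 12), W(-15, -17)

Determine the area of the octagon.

716

Cross-terms: 147, 211, 258, 48, 4, 208, 503, 53  ⇒  Σ = 1432
Area = |Σ|/2 = 716.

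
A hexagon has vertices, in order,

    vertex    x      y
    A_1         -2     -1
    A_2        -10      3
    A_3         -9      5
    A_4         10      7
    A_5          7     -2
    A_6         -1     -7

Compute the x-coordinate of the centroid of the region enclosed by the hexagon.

308/285

Apply the surveyor's formula. First the cross-terms c_i = x_i·y_{i+1} − x_{i+1}·y_i:
  -16, -23, -113, -69, -51, -13  ⇒  2A = -285, A = -142.5.
Then Σ (x_i + x_{i+1})·c_i = -924, so x̄ = -924 / (6·(-142.5)) = 308/285.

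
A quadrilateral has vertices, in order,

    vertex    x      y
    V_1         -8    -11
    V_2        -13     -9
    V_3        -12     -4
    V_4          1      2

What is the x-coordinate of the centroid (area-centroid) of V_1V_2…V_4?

-1538/213

Apply the shoelace (surveyor's) formula. First the cross-terms c_i = x_i·y_{i+1} − x_{i+1}·y_i:
  -71, -56, -20, 5  ⇒  2A = -142, A = -71.
Then Σ (x_i + x_{i+1})·c_i = 3076, so x̄ = 3076 / (6·(-71)) = -1538/213.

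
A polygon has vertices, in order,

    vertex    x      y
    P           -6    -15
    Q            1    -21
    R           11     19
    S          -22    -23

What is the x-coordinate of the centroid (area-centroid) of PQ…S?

-24/11

Apply the surveyor's formula. First the cross-terms c_i = x_i·y_{i+1} − x_{i+1}·y_i:
  141, 250, 165, 192  ⇒  2A = 748, A = 374.
Then Σ (x_i + x_{i+1})·c_i = -4896, so x̄ = -4896 / (6·374) = -24/11.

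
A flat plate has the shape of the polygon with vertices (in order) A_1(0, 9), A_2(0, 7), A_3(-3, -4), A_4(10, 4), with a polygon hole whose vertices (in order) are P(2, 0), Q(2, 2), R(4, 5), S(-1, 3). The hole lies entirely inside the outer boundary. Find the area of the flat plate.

61

Outer boundary:
Apply Gauss's area formula: 2A = Σ (x_i·y_{i+1} − x_{i+1}·y_i), indices taken mod 4.
Cross-terms: 0, 21, 28, 90  ⇒  Σ = 139
Area = |Σ|/2 = 69.5.
Hole:
Apply the shoelace formula: 2A = Σ (x_i·y_{i+1} − x_{i+1}·y_i), indices taken mod 4.
Σ = (4) + (2) + (17) + (-6) = 17
Area = |Σ|/2 = 8.5.
Net area = 69.5 − 8.5 = 61.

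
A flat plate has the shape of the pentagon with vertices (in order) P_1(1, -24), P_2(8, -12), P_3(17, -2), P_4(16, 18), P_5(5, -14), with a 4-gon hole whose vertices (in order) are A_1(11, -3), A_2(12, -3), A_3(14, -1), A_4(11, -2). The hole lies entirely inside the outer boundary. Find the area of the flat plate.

Outer boundary:
Cross-terms: 180, 188, 338, -314, -106  ⇒  Σ = 286
Area = |Σ|/2 = 143.
Hole:
A_1→A_2: (11)(-3) − (12)(-3) = 3
A_2→A_3: (12)(-1) − (14)(-3) = 30
A_3→A_4: (14)(-2) − (11)(-1) = -17
A_4→A_1: (11)(-3) − (11)(-2) = -11
Σ = 5
Area = |Σ|/2 = 2.5.
Net area = 143 − 2.5 = 140.5.

140.5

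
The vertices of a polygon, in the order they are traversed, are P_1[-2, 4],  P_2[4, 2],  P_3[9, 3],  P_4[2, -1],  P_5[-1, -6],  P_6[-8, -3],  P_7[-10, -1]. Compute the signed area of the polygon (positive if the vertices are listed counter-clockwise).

P_1→P_2: (-2)(2) − (4)(4) = -20
P_2→P_3: (4)(3) − (9)(2) = -6
P_3→P_4: (9)(-1) − (2)(3) = -15
P_4→P_5: (2)(-6) − (-1)(-1) = -13
P_5→P_6: (-1)(-3) − (-8)(-6) = -45
P_6→P_7: (-8)(-1) − (-10)(-3) = -22
P_7→P_1: (-10)(4) − (-2)(-1) = -42
Σ = -163
Signed area = Σ/2 = -81.5 (negative ⇒ clockwise traversal).

-81.5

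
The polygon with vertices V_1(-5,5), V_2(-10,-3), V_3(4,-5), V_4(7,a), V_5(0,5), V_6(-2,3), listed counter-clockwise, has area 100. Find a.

The doubled signed area Σ (x_i y_{i+1} − x_{i+1} y_i) is linear in a.
With a=0 it equals 212; the coefficient of a is 4 (from the two edges through V_4).
So 4·a + 212 = 2·100 = 200 ⇒ a = -3.

-3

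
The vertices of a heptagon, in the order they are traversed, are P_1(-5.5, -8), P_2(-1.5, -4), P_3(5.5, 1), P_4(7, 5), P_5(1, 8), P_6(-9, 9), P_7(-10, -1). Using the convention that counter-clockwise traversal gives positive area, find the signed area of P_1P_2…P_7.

Σ = (10) + (20.5) + (20.5) + (51) + (81) + (99) + (74.5) = 356.5
Signed area = Σ/2 = 178.25 (positive ⇒ counter-clockwise traversal).

178.25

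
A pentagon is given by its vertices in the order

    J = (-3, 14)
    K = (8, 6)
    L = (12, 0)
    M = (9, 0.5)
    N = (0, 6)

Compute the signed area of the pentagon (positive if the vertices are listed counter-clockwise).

-62

J→K: (-3)(6) − (8)(14) = -130
K→L: (8)(0) − (12)(6) = -72
L→M: (12)(0.5) − (9)(0) = 6
M→N: (9)(6) − (0)(0.5) = 54
N→J: (0)(14) − (-3)(6) = 18
Σ = -124
Signed area = Σ/2 = -62 (negative ⇒ clockwise traversal).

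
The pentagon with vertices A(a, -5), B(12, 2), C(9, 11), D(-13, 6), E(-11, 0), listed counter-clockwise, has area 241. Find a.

The doubled signed area Σ (x_i y_{i+1} − x_{i+1} y_i) is linear in a.
With a=0 it equals 492; the coefficient of a is 2 (from the two edges through A).
So 2·a + 492 = 2·241 = 482 ⇒ a = -5.

-5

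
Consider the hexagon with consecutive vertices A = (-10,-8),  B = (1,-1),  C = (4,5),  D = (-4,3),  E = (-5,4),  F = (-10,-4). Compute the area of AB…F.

Apply the surveyor's formula: 2A = Σ (x_i·y_{i+1} − x_{i+1}·y_i), indices taken mod 6.
Σ = (18) + (9) + (32) + (-1) + (60) + (40) = 158
Area = |Σ|/2 = 79.

79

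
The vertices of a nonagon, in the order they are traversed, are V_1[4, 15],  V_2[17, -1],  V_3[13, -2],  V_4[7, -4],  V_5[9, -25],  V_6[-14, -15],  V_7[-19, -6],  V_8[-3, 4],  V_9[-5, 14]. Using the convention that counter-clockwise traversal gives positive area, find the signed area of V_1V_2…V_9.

-695

Apply Gauss's area formula: 2A = Σ (x_i·y_{i+1} − x_{i+1}·y_i), indices taken mod 9.
Σ = (-259) + (-21) + (-38) + (-139) + (-485) + (-201) + (-94) + (-22) + (-131) = -1390
Signed area = Σ/2 = -695 (negative ⇒ clockwise traversal).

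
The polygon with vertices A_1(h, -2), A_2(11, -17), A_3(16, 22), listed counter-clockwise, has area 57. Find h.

The doubled signed area Σ (x_i y_{i+1} − x_{i+1} y_i) is linear in h.
With h=0 it equals 504; the coefficient of h is -39 (from the two edges through A_1).
So -39·h + 504 = 2·57 = 114 ⇒ h = 10.

10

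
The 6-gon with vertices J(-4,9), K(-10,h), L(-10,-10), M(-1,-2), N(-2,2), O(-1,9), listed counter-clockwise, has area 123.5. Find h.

7

The doubled signed area Σ (x_i y_{i+1} − x_{i+1} y_i) is linear in h.
With h=0 it equals 205; the coefficient of h is 6 (from the two edges through K).
So 6·h + 205 = 2·123.5 = 247 ⇒ h = 7.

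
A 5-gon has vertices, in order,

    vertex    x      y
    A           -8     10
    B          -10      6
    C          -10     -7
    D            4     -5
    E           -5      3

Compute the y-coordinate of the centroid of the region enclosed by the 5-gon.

Apply Gauss's area formula. First the cross-terms c_i = x_i·y_{i+1} − x_{i+1}·y_i:
  52, 130, 78, -13, -26  ⇒  2A = 221, A = 110.5.
Then Σ (y_i + y_{i+1})·c_i = -546, so ȳ = -546 / (6·110.5) = -14/17.

-14/17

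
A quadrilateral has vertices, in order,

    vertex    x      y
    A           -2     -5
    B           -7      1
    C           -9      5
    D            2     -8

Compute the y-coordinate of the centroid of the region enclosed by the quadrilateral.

Apply the surveyor's formula. First the cross-terms c_i = x_i·y_{i+1} − x_{i+1}·y_i:
  -37, -26, 62, -26  ⇒  2A = -27, A = -13.5.
Then Σ (y_i + y_{i+1})·c_i = 144, so ȳ = 144 / (6·(-13.5)) = -16/9.

-16/9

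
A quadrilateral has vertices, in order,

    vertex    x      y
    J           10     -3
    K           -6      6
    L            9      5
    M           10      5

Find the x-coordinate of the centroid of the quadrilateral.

593/127

Apply the shoelace formula. First the cross-terms c_i = x_i·y_{i+1} − x_{i+1}·y_i:
  42, -84, -5, -80  ⇒  2A = -127, A = -63.5.
Then Σ (x_i + x_{i+1})·c_i = -1779, so x̄ = -1779 / (6·(-63.5)) = 593/127.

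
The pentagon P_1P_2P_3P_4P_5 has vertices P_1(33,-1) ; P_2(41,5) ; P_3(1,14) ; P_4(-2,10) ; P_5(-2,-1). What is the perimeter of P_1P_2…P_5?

|P_1P_2| = √((8)² + (6)²) = √100 = 10
|P_2P_3| = √((-40)² + (9)²) = √1681 = 41
|P_3P_4| = √((-3)² + (-4)²) = √25 = 5
|P_4P_5| = √((0)² + (-11)²) = √121 = 11
|P_5P_1| = √((35)² + (0)²) = √1225 = 35
Perimeter = 10 + 41 + 5 + 11 + 35 = 102.

102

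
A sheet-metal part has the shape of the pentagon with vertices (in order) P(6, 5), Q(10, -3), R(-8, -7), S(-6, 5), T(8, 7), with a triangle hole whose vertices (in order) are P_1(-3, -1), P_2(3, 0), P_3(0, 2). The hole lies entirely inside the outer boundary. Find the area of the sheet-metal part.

156.5

Outer boundary:
Apply Gauss's area formula: 2A = Σ (x_i·y_{i+1} − x_{i+1}·y_i), indices taken mod 5.
Σ = (-68) + (-94) + (-82) + (-82) + (-2) = -328
Area = |Σ|/2 = 164.
Hole:
Apply the shoelace (surveyor's) formula: 2A = Σ (x_i·y_{i+1} − x_{i+1}·y_i), indices taken mod 3.
Cross-terms: 3, 6, 6  ⇒  Σ = 15
Area = |Σ|/2 = 7.5.
Net area = 164 − 7.5 = 156.5.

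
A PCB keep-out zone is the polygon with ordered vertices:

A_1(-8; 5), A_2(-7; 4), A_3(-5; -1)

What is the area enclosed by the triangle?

1.5

Apply the shoelace formula: 2A = Σ (x_i·y_{i+1} − x_{i+1}·y_i), indices taken mod 3.
A_1→A_2: (-8)(4) − (-7)(5) = 3
A_2→A_3: (-7)(-1) − (-5)(4) = 27
A_3→A_1: (-5)(5) − (-8)(-1) = -33
Σ = -3
Area = |Σ|/2 = 1.5.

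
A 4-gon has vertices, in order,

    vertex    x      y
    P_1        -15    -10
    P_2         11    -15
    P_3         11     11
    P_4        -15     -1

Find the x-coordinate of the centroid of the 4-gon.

11/105

Apply the surveyor's formula. First the cross-terms c_i = x_i·y_{i+1} − x_{i+1}·y_i:
  335, 286, 154, 135  ⇒  2A = 910, A = 455.
Then Σ (x_i + x_{i+1})·c_i = 286, so x̄ = 286 / (6·455) = 11/105.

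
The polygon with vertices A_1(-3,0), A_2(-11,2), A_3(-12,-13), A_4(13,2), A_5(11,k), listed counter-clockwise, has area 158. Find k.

2

Write out the shoelace sum; only the two edges meeting at A_5 involve k:
2·Area = [(13·k − 11·2) + (11·0 − (-3)·k)] + 306
       = 16·k + 284 = 316
⇒ k = 2.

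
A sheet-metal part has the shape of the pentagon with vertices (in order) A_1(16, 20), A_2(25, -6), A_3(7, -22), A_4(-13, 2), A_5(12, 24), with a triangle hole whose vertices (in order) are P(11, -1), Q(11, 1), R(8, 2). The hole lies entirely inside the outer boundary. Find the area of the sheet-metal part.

Outer boundary:
Apply the shoelace (surveyor's) formula: 2A = Σ (x_i·y_{i+1} − x_{i+1}·y_i), indices taken mod 5.
Σ = (-596) + (-508) + (-272) + (-336) + (-144) = -1856
Area = |Σ|/2 = 928.
Hole:
Apply the shoelace (surveyor's) formula: 2A = Σ (x_i·y_{i+1} − x_{i+1}·y_i), indices taken mod 3.
Σ = (22) + (14) + (-30) = 6
Area = |Σ|/2 = 3.
Net area = 928 − 3 = 925.

925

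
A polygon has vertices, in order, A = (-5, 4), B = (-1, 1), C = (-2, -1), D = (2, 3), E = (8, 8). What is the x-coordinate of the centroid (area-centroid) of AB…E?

Apply the surveyor's formula. First the cross-terms c_i = x_i·y_{i+1} − x_{i+1}·y_i:
  -1, 3, -4, -8, 72  ⇒  2A = 62, A = 31.
Then Σ (x_i + x_{i+1})·c_i = 133, so x̄ = 133 / (6·31) = 133/186.

133/186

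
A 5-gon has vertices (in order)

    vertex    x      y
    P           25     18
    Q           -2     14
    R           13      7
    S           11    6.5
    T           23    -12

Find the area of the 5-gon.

Apply the surveyor's formula: 2A = Σ (x_i·y_{i+1} − x_{i+1}·y_i), indices taken mod 5.
Σ = (386) + (-196) + (7.5) + (-281.5) + (714) = 630
Area = |Σ|/2 = 315.

315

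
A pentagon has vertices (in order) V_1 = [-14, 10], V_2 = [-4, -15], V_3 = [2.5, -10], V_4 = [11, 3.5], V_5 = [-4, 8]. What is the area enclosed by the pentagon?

Cross-terms: 250, 77.5, 118.75, 102, 72  ⇒  Σ = 620.25
Area = |Σ|/2 = 310.125.

310.125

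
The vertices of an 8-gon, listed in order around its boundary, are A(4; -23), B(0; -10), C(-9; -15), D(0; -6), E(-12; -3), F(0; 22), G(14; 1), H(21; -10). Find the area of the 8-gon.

Apply Gauss's area formula: 2A = Σ (x_i·y_{i+1} − x_{i+1}·y_i), indices taken mod 8.
Σ = (-40) + (-90) + (54) + (-72) + (-264) + (-308) + (-161) + (-443) = -1324
Area = |Σ|/2 = 662.

662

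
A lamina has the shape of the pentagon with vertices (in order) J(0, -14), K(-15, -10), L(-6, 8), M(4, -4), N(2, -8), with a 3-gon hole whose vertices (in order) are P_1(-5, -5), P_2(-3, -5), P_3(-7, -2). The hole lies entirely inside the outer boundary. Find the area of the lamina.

Outer boundary:
Σ = (-210) + (-180) + (-8) + (-24) + (-28) = -450
Area = |Σ|/2 = 225.
Hole:
Σ = (10) + (-29) + (25) = 6
Area = |Σ|/2 = 3.
Net area = 225 − 3 = 222.

222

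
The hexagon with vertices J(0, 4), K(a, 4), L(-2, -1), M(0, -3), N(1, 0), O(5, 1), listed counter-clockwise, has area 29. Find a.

-4

Write out the shoelace sum; only the two edges meeting at K involve a:
2·Area = [(0·4 − a·4) + (a·(-1) − (-2)·4)] + 30
       = -5·a + 38 = 58
⇒ a = -4.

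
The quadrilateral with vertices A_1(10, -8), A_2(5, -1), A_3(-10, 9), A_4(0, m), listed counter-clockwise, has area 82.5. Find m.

The doubled signed area Σ (x_i y_{i+1} − x_{i+1} y_i) is linear in m.
With m=0 it equals 65; the coefficient of m is -20 (from the two edges through A_4).
So -20·m + 65 = 2·82.5 = 165 ⇒ m = -5.

-5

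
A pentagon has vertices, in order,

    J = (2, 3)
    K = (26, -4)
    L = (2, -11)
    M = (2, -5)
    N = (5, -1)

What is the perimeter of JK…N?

66

|JK| = √((24)² + (-7)²) = √625 = 25
|KL| = √((-24)² + (-7)²) = √625 = 25
|LM| = √((0)² + (6)²) = √36 = 6
|MN| = √((3)² + (4)²) = √25 = 5
|NJ| = √((-3)² + (4)²) = √25 = 5
Perimeter = 25 + 25 + 6 + 5 + 5 = 66.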